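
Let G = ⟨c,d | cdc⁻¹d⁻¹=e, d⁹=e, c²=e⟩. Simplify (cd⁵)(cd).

Compute (cd⁵) · (cd) by multiplying left to right and reducing via the relations at each step:
  (cd⁵) · c = d⁵
  (d⁵) · d = d⁶

Answer: d⁶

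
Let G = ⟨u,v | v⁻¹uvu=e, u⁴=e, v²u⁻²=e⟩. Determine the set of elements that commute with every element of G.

An element z ∈ Z(G) iff z commutes with every generator.
For example u² is central: (u²)·u = u³ = u·(u²); (u²)·v = v⁻¹ = v·(u²).
Whereas u ∉ Z(G) since u·v = uv ≠ uv⁻¹ = v·u.
Checking each of the 8 elements this way gives Z(G) = {e, u²}, of order 2.

Answer: {e, u²}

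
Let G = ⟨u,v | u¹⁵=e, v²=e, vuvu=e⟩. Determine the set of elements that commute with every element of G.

An element z ∈ Z(G) iff z commutes with every generator.
For example e is central: e·u = u = u·e; e·v = v = v·e.
Whereas u ∉ Z(G) since u·v = uv ≠ u¹⁴v = v·u.
Checking each of the 30 elements this way gives Z(G) = {e}, of order 1.

Answer: {e}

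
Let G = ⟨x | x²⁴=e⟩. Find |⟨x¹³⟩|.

|⟨x¹³⟩| equals the order of x¹³. Compute successive powers until reaching e:
  (x¹³)¹ = x¹³, (x¹³)² = x², (x¹³)³ = x¹⁵, (x¹³)⁴ = x⁴, (x¹³)⁵ = x¹⁷, (x¹³)⁶ = x⁶, (x¹³)⁷ = x¹⁹, (x¹³)⁸ = x⁸, (x¹³)⁹ = x²¹, (x¹³)¹⁰ = x¹⁰, (x¹³)¹¹ = x²³, (x¹³)¹² = x¹², (x¹³)¹³ = x, (x¹³)¹⁴ = x¹⁴, (x¹³)¹⁵ = x³, (x¹³)¹⁶ = x¹⁶, (x¹³)¹⁷ = x⁵, (x¹³)¹⁸ = x¹⁸, (x¹³)¹⁹ = x⁷, (x¹³)²⁰ = x²⁰, (x¹³)²¹ = x⁹, (x¹³)²² = x²², (x¹³)²³ = x¹¹, (x¹³)²⁴ = e.
The smallest positive k with (x¹³)ᵏ = e is 24, so |⟨x¹³⟩| = 24.

Answer: 24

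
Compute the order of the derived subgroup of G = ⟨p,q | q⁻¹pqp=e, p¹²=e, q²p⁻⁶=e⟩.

G' = [G, G] is generated by all commutators. The generator-pair commutators are: [p, q] = p².
The subgroup they normally generate is {e, p², p⁴, p⁶, p⁸, p¹⁰}, of order 6.
Check: |G/G'| = 24/6 = 4 is the order of the abelianisation.

Answer: 6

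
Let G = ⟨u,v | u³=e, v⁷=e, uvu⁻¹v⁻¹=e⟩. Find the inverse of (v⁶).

The order of (v⁶) is 7 (smallest k with (v⁶)ᵏ = e), so (v⁶)⁻¹ = (v⁶)⁶ = v.
Check: (v⁶) · v → (v⁶) · v = e, giving e as required.

Answer: v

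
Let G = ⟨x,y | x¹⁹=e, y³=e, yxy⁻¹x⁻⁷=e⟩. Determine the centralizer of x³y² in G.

⟨x³y²⟩ ⊆ C_G(x³y²) since powers of x³y² commute with x³y²; so |C_G(x³y²)| ≥ |⟨x³y²⟩| = 3.
By orbit–stabilizer, |C_G(x³y²)| = |G| / |conj. class of x³y²| = 57 / 19 = 3.
The 3 elements commuting with x³y² are {e, x³y², x¹⁷y}.

Answer: {e, x³y², x¹⁷y}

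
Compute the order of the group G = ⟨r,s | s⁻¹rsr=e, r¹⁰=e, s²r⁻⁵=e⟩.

Enumerate words in the generators, reducing via the relations: the distinct elements are
  {e, r, s, rs, r², r³, r⁴, r⁵, r⁶, r⁷, r⁸, r⁹, r²s, r³s, r⁴s, s⁻¹, rs⁻¹, r²s⁻¹, r³s⁻¹, r⁴s⁻¹}.
No further products give new elements, so |G| = 20.

Answer: 20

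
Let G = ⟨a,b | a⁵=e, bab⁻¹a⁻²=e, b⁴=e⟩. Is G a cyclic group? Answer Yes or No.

Every cyclic group is abelian. But a·b = ab while b·a = a²b, so a·b ≠ b·a and G is not abelian. Hence G is not cyclic.

Answer: No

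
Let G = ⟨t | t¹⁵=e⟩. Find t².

Compute successive powers of t, reducing at each step:
  t²: t · t = t²

Answer: t²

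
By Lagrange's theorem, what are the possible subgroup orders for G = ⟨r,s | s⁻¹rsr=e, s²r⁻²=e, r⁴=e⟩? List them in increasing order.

|G| = 8 = 2³. By Lagrange's theorem the order of any subgroup divides 8; the divisors of 8 are 1, 2, 4, 8.

Answer: 1, 2, 4, 8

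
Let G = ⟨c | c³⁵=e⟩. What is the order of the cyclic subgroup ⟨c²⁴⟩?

|⟨c²⁴⟩| equals the order of c²⁴. Compute successive powers until reaching e:
  (c²⁴)¹ = c²⁴, (c²⁴)² = c¹³, (c²⁴)³ = c², (c²⁴)⁴ = c²⁶, (c²⁴)⁵ = c¹⁵, (c²⁴)⁶ = c⁴, (c²⁴)⁷ = c²⁸, (c²⁴)⁸ = c¹⁷, (c²⁴)⁹ = c⁶, (c²⁴)¹⁰ = c³⁰, (c²⁴)¹¹ = c¹⁹, (c²⁴)¹² = c⁸, (c²⁴)¹³ = c³², (c²⁴)¹⁴ = c²¹, (c²⁴)¹⁵ = c¹⁰, (c²⁴)¹⁶ = c³⁴, (c²⁴)¹⁷ = c²³, (c²⁴)¹⁸ = c¹², (c²⁴)¹⁹ = c, (c²⁴)²⁰ = c²⁵, (c²⁴)²¹ = c¹⁴, (c²⁴)²² = c³, (c²⁴)²³ = c²⁷, (c²⁴)²⁴ = c¹⁶, (c²⁴)²⁵ = c⁵, (c²⁴)²⁶ = c²⁹, (c²⁴)²⁷ = c¹⁸, (c²⁴)²⁸ = c⁷, (c²⁴)²⁹ = c³¹, (c²⁴)³⁰ = c²⁰, (c²⁴)³¹ = c⁹, (c²⁴)³² = c³³, (c²⁴)³³ = c²², (c²⁴)³⁴ = c¹¹, (c²⁴)³⁵ = e.
The smallest positive k with (c²⁴)ᵏ = e is 35, so |⟨c²⁴⟩| = 35.

Answer: 35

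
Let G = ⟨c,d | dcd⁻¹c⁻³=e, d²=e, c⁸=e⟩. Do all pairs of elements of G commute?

c·d = cd but d·c = c³d, so c·d ≠ d·c and G is not abelian.

Answer: No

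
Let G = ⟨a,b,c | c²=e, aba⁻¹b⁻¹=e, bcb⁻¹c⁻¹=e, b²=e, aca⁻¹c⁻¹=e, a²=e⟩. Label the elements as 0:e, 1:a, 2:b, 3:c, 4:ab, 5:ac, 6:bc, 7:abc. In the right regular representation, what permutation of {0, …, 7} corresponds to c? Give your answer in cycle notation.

(0 3)(1 5)(2 6)(4 7)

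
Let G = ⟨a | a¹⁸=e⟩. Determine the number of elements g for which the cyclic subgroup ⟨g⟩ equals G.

G is cyclic of order 18. An element generates G iff its order is 18, and a cyclic group of order 18 has exactly φ(18) = 6 such elements.

Answer: 6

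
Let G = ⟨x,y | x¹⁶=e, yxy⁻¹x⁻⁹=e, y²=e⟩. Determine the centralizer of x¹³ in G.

⟨x¹³⟩ ⊆ C_G(x¹³) since powers of x¹³ commute with x¹³; so |C_G(x¹³)| ≥ |⟨x¹³⟩| = 16.
By orbit–stabilizer, |C_G(x¹³)| = |G| / |conj. class of x¹³| = 32 / 2 = 16.
The 16 elements commuting with x¹³ are {e, x, x², x³, x⁴, x⁵, x⁶, x⁷, x⁸, x⁹, x¹⁰, x¹¹, x¹², x¹³, x¹⁴, x¹⁵}.

Answer: {e, x, x², x³, x⁴, x⁵, x⁶, x⁷, x⁸, x⁹, x¹⁰, x¹¹, x¹², x¹³, x¹⁴, x¹⁵}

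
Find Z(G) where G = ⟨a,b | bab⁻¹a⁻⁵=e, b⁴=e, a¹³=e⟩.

An element z ∈ Z(G) iff z commutes with every generator.
For example e is central: e·a = a = a·e; e·b = b = b·e.
Whereas a ∉ Z(G) since a·b = ab ≠ a⁵b = b·a.
Checking each of the 52 elements this way gives Z(G) = {e}, of order 1.

Answer: {e}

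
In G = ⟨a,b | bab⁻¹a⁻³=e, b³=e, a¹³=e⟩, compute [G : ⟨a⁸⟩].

First find ord(a⁸) by computing successive powers:
  (a⁸)¹ = a⁸, (a⁸)² = a³, (a⁸)³ = a¹¹, (a⁸)⁴ = a⁶, (a⁸)⁵ = a, (a⁸)⁶ = a⁹, (a⁸)⁷ = a⁴, (a⁸)⁸ = a¹², (a⁸)⁹ = a⁷, (a⁸)¹⁰ = a², (a⁸)¹¹ = a¹⁰, (a⁸)¹² = a⁵, (a⁸)¹³ = e.
So |⟨a⁸⟩| = ord(a⁸) = 13. With |G| = 39, by Lagrange [G : ⟨a⁸⟩] = 39/13 = 3.

Answer: 3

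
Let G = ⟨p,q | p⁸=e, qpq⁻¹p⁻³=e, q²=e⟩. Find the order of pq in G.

Compute successive powers until reaching e:
  (pq)¹ = pq, (pq)² = p⁴, (pq)³ = p⁵q, (pq)⁴ = e.
The smallest positive k with (pq)ᵏ = e is 4.

Answer: 4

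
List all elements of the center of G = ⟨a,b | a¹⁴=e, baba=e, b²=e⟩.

An element z ∈ Z(G) iff z commutes with every generator.
For example a⁷ is central: (a⁷)·a = a⁸ = a·(a⁷); (a⁷)·b = a⁷b = b·(a⁷).
Whereas a ∉ Z(G) since a·b = ab ≠ a¹³b = b·a.
Checking each of the 28 elements this way gives Z(G) = {e, a⁷}, of order 2.

Answer: {e, a⁷}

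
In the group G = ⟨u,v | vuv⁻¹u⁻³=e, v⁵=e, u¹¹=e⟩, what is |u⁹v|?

Compute successive powers until reaching e:
  (u⁹v)¹ = u⁹v, (u⁹v)² = u³v², (u⁹v)³ = u⁷v³, (u⁹v)⁴ = u⁸v⁴, (u⁹v)⁵ = e.
The smallest positive k with (u⁹v)ᵏ = e is 5.

Answer: 5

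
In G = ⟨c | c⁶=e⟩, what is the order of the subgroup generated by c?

|⟨c⟩| equals the order of c. Compute successive powers until reaching e:
  c¹ = c, c² = c², c³ = c³, c⁴ = c⁴, c⁵ = c⁵, c⁶ = e.
The smallest positive k with cᵏ = e is 6, so |⟨c⟩| = 6.

Answer: 6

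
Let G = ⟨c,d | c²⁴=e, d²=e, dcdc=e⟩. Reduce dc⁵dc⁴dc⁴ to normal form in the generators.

Multiply left to right, reducing at each step:
  d · c⁵ = c¹⁹d
  (c¹⁹d) · d = c¹⁹
  (c¹⁹) · c⁴ = c²³
  (c²³) · d = c²³d
  (c²³d) · c⁴ = c¹⁹d

Answer: c¹⁹d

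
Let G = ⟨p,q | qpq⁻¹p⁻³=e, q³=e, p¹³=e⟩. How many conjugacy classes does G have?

The conjugacy classes (representative and size) are:
  [e] (size 1), [p] (size 3), [p⁵] (size 3), [p¹⁰] (size 3), [p⁸] (size 3), [p¹⁰q] (size 13), [p⁷q²] (size 13).
Class equation: 1 + 3 + 3 + 3 + 3 + 13 + 13 = 39 = |G|. So G has 7 conjugacy classes.

Answer: 7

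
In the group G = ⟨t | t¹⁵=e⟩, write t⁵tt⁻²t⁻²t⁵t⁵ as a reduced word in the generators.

Multiply left to right, reducing at each step:
  (t⁵) · t = t⁶
  (t⁶) · t⁻² = t⁴
  (t⁴) · t⁻² = t²
  (t²) · t⁵ = t⁷
  (t⁷) · t⁵ = t¹²

Answer: t¹²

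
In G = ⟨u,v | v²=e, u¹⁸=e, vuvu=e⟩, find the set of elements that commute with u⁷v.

⟨u⁷v⟩ ⊆ C_G(u⁷v) since powers of u⁷v commute with u⁷v; so |C_G(u⁷v)| ≥ |⟨u⁷v⟩| = 2.
By orbit–stabilizer, |C_G(u⁷v)| = |G| / |conj. class of u⁷v| = 36 / 9 = 4.
The 4 elements commuting with u⁷v are {e, u⁹, u⁷v, u¹⁶v}.

Answer: {e, u⁹, u⁷v, u¹⁶v}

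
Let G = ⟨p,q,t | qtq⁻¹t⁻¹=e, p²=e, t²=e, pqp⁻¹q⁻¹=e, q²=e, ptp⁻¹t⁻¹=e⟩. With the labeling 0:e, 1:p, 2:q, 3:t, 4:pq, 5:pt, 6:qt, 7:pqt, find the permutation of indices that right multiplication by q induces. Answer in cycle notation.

(0 2)(1 4)(3 6)(5 7)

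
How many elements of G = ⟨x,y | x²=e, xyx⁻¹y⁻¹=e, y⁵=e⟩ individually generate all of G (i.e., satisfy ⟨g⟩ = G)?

G is cyclic of order 10. An element generates G iff its order is 10, and a cyclic group of order 10 has exactly φ(10) = 4 such elements.

Answer: 4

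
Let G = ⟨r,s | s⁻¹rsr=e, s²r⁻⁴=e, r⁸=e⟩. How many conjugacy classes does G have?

The conjugacy classes (representative and size) are:
  [e] (size 1), [r⁷] (size 2), [r⁶] (size 2), [r³] (size 2), [r⁴] (size 1), [r²s⁻¹] (size 4), [r³s⁻¹] (size 4).
Class equation: 1 + 2 + 2 + 2 + 1 + 4 + 4 = 16 = |G|. So G has 7 conjugacy classes.

Answer: 7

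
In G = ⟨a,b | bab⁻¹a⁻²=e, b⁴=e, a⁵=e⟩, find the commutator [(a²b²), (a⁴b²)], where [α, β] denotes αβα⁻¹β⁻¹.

[(a²b²), (a⁴b²)] = (a²b²)·(a⁴b²)·(a²b²)⁻¹·(a⁴b²)⁻¹.
  (a²b²) · (a⁴b²) = a³
  (a³) · (a²b²) = b²
  (b²) · (a⁴b²) = a

Answer: a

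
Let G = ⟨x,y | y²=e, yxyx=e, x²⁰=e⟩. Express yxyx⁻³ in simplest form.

Multiply left to right, reducing at each step:
  y · x = x¹⁹y
  (x¹⁹y) · y = x¹⁹
  (x¹⁹) · x⁻³ = x¹⁶

Answer: x¹⁶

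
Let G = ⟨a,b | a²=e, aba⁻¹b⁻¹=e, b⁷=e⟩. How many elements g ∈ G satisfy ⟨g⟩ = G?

G is cyclic of order 14. An element generates G iff its order is 14, and a cyclic group of order 14 has exactly φ(14) = 6 such elements.

Answer: 6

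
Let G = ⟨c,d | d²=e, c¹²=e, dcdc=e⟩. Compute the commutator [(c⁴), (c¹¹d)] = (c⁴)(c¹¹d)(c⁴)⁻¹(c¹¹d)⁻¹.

[(c⁴), (c¹¹d)] = (c⁴)·(c¹¹d)·(c⁴)⁻¹·(c¹¹d)⁻¹.
  (c⁴) · (c¹¹d) = c³d
  (c³d) · (c⁸) = c⁷d
  (c⁷d) · (c¹¹d) = c⁸

Answer: c⁸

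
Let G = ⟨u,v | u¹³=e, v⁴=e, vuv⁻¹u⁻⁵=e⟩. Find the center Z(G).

An element z ∈ Z(G) iff z commutes with every generator.
For example e is central: e·u = u = u·e; e·v = v = v·e.
Whereas u ∉ Z(G) since u·v = uv ≠ u⁵v = v·u.
Checking each of the 52 elements this way gives Z(G) = {e}, of order 1.

Answer: {e}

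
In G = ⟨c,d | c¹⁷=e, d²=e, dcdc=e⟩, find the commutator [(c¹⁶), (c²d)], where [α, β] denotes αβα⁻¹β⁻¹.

[(c¹⁶), (c²d)] = (c¹⁶)·(c²d)·(c¹⁶)⁻¹·(c²d)⁻¹.
  (c¹⁶) · (c²d) = cd
  (cd) · c = d
  d · (c²d) = c¹⁵

Answer: c¹⁵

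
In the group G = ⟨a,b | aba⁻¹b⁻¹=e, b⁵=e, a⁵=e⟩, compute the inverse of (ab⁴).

The order of (ab⁴) is 5 (smallest k with (ab⁴)ᵏ = e), so (ab⁴)⁻¹ = (ab⁴)⁴ = a⁴b.
Check: (ab⁴) · (a⁴b) → (ab⁴) · a⁴ = b⁴;   (b⁴) · b = e, giving e as required.

Answer: a⁴b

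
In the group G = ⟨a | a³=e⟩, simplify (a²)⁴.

Compute successive powers of (a²), reducing at each step:
  (a²)²: (a²) · a² = a
  (a²)³: a · a² = e
  (a²)⁴: e · a² = a²

Answer: a²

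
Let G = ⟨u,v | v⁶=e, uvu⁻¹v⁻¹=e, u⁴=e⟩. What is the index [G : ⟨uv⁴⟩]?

First find ord(uv⁴) by computing successive powers:
  (uv⁴)¹ = uv⁴, (uv⁴)² = u²v², (uv⁴)³ = u³, (uv⁴)⁴ = v⁴, (uv⁴)⁵ = uv², (uv⁴)⁶ = u², (uv⁴)⁷ = u³v⁴, (uv⁴)⁸ = v², (uv⁴)⁹ = u, (uv⁴)¹⁰ = u²v⁴, (uv⁴)¹¹ = u³v², (uv⁴)¹² = e.
So |⟨uv⁴⟩| = ord(uv⁴) = 12. With |G| = 24, by Lagrange [G : ⟨uv⁴⟩] = 24/12 = 2.

Answer: 2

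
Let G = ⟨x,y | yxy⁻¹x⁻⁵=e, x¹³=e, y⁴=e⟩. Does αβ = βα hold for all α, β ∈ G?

x·y = xy but y·x = x⁵y, so x·y ≠ y·x and G is not abelian.

Answer: No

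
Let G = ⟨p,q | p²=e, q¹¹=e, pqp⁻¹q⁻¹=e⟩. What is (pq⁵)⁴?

Compute successive powers of (pq⁵), reducing at each step:
  (pq⁵)²: (pq⁵) · p = q⁵;   (q⁵) · q⁵ = q¹⁰
  (pq⁵)³: (q¹⁰) · p = pq¹⁰;   (pq¹⁰) · q⁵ = pq⁴
  (pq⁵)⁴: (pq⁴) · p = q⁴;   (q⁴) · q⁵ = q⁹

Answer: q⁹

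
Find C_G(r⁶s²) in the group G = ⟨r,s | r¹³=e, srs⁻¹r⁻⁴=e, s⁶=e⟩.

⟨r⁶s²⟩ ⊆ C_G(r⁶s²) since powers of r⁶s² commute with r⁶s²; so |C_G(r⁶s²)| ≥ |⟨r⁶s²⟩| = 3.
By orbit–stabilizer, |C_G(r⁶s²)| = |G| / |conj. class of r⁶s²| = 78 / 13 = 6.
The 6 elements commuting with r⁶s² are {e, rs⁵, r⁹s, r⁶s², r⁷s³, r¹¹s⁴}.

Answer: {e, rs⁵, r⁹s, r⁶s², r⁷s³, r¹¹s⁴}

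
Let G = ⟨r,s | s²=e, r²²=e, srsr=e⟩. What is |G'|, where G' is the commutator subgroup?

G' = [G, G] is generated by all commutators. The generator-pair commutators are: [r, s] = r².
The subgroup they normally generate is {e, r², r⁴, r⁶, r⁸, r¹⁰, r¹², r¹⁴, r¹⁶, r¹⁸, r²⁰}, of order 11.
Check: |G/G'| = 44/11 = 4 is the order of the abelianisation.

Answer: 11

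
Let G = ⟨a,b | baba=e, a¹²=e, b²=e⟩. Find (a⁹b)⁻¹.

The order of (a⁹b) is 2 (smallest k with (a⁹b)ᵏ = e), so (a⁹b)⁻¹ = (a⁹b)¹ = a⁹b.
Check: (a⁹b) · (a⁹b) → (a⁹b) · a⁹ = b;   b · b = e, giving e as required.

Answer: a⁹b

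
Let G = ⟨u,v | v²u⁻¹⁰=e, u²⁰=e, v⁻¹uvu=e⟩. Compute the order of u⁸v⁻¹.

Compute successive powers until reaching e:
  (u⁸v⁻¹)¹ = u⁸v⁻¹, (u⁸v⁻¹)² = u¹⁰, (u⁸v⁻¹)³ = u⁸v, (u⁸v⁻¹)⁴ = e.
The smallest positive k with (u⁸v⁻¹)ᵏ = e is 4.

Answer: 4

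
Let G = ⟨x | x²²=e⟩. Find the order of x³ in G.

Compute successive powers until reaching e:
  (x³)¹ = x³, (x³)² = x⁶, (x³)³ = x⁹, (x³)⁴ = x¹², (x³)⁵ = x¹⁵, (x³)⁶ = x¹⁸, (x³)⁷ = x²¹, (x³)⁸ = x², (x³)⁹ = x⁵, (x³)¹⁰ = x⁸, (x³)¹¹ = x¹¹, (x³)¹² = x¹⁴, (x³)¹³ = x¹⁷, (x³)¹⁴ = x²⁰, (x³)¹⁵ = x, (x³)¹⁶ = x⁴, (x³)¹⁷ = x⁷, (x³)¹⁸ = x¹⁰, (x³)¹⁹ = x¹³, (x³)²⁰ = x¹⁶, (x³)²¹ = x¹⁹, (x³)²² = e.
The smallest positive k with (x³)ᵏ = e is 22.

Answer: 22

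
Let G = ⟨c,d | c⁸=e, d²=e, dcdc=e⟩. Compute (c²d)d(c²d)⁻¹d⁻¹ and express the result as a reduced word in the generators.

[(c²d), d] = (c²d)·d·(c²d)⁻¹·d⁻¹.
  (c²d) · d = c²
  (c²) · (c²d) = c⁴d
  (c⁴d) · d = c⁴

Answer: c⁴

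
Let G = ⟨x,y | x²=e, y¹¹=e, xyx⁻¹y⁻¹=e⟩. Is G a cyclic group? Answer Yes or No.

|G| = 22. The element xy has order 22 (its powers give 22 distinct elements), so ⟨xy⟩ = G and G is cyclic.

Answer: Yes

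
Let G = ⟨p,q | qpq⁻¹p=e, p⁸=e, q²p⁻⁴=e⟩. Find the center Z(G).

An element z ∈ Z(G) iff z commutes with every generator.
For example p⁴ is central: (p⁴)·p = p⁵ = p·(p⁴); (p⁴)·q = q⁻¹ = q·(p⁴).
Whereas p ∉ Z(G) since p·q = pq ≠ p³q⁻¹ = q·p.
Checking each of the 16 elements this way gives Z(G) = {e, p⁴}, of order 2.

Answer: {e, p⁴}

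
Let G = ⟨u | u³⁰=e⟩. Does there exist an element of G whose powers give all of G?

|G| = 30. The element u has order 30 (its powers give 30 distinct elements), so ⟨u⟩ = G and G is cyclic.

Answer: Yes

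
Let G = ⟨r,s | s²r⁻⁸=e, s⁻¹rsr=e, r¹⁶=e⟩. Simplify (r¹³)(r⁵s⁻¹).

Compute (r¹³) · (r⁵s⁻¹) by multiplying left to right and reducing via the relations at each step:
  (r¹³) · r⁵ = r²
  (r²) · s⁻¹ = r²s⁻¹

Answer: r²s⁻¹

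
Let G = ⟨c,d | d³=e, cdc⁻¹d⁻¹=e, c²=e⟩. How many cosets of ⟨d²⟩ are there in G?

First find ord(d²) by computing successive powers:
  (d²)¹ = d², (d²)² = d, (d²)³ = e.
So |⟨d²⟩| = ord(d²) = 3. With |G| = 6, by Lagrange [G : ⟨d²⟩] = 6/3 = 2.

Answer: 2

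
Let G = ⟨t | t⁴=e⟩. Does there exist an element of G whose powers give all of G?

|G| = 4. The element t has order 4 (its powers give 4 distinct elements), so ⟨t⟩ = G and G is cyclic.

Answer: Yes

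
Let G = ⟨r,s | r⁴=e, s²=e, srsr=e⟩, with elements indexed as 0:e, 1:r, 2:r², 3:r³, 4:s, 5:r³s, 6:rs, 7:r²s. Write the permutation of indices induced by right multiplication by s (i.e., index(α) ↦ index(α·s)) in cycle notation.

(0 4)(1 6)(2 7)(3 5)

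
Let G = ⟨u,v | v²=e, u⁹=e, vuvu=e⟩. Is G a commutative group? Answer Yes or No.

u·v = uv but v·u = u⁸v, so u·v ≠ v·u and G is not abelian.

Answer: No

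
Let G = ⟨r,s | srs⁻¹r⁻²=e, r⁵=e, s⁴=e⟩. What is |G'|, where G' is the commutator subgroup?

G' = [G, G] is generated by all commutators. The generator-pair commutators are: [r, s] = r⁴.
The subgroup they normally generate is {e, r, r², r³, r⁴}, of order 5.
Check: |G/G'| = 20/5 = 4 is the order of the abelianisation.

Answer: 5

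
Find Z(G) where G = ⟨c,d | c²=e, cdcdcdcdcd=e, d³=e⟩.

An element z ∈ Z(G) iff z commutes with every generator.
For example e is central: e·c = c = c·e; e·d = d = d·e.
Whereas c ∉ Z(G) since c·d = cd ≠ dc = d·c.
Checking each of the 60 elements this way gives Z(G) = {e}, of order 1.

Answer: {e}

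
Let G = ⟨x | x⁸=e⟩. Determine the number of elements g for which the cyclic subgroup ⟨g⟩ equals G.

G is cyclic of order 8. An element generates G iff its order is 8, and a cyclic group of order 8 has exactly φ(8) = 4 such elements.

Answer: 4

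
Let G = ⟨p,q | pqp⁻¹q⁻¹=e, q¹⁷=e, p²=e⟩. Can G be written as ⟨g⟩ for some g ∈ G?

|G| = 34. The element pq has order 34 (its powers give 34 distinct elements), so ⟨pq⟩ = G and G is cyclic.

Answer: Yes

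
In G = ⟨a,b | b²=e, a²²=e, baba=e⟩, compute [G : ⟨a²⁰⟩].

First find ord(a²⁰) by computing successive powers:
  (a²⁰)¹ = a²⁰, (a²⁰)² = a¹⁸, (a²⁰)³ = a¹⁶, (a²⁰)⁴ = a¹⁴, (a²⁰)⁵ = a¹², (a²⁰)⁶ = a¹⁰, (a²⁰)⁷ = a⁸, (a²⁰)⁸ = a⁶, (a²⁰)⁹ = a⁴, (a²⁰)¹⁰ = a², (a²⁰)¹¹ = e.
So |⟨a²⁰⟩| = ord(a²⁰) = 11. With |G| = 44, by Lagrange [G : ⟨a²⁰⟩] = 44/11 = 4.

Answer: 4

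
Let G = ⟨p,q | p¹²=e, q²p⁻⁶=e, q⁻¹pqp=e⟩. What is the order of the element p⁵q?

Compute successive powers until reaching e:
  (p⁵q)¹ = p⁵q, (p⁵q)² = p⁶, (p⁵q)³ = p⁵q⁻¹, (p⁵q)⁴ = e.
The smallest positive k with (p⁵q)ᵏ = e is 4.

Answer: 4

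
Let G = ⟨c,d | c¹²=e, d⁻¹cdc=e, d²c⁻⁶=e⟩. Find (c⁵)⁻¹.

The order of (c⁵) is 12 (smallest k with (c⁵)ᵏ = e), so (c⁵)⁻¹ = (c⁵)¹¹ = c⁷.
Check: (c⁵) · (c⁷) → (c⁵) · c⁷ = e, giving e as required.

Answer: c⁷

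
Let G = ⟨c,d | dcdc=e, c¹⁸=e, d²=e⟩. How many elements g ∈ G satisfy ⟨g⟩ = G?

⟨g⟩ = G would require ord(g) = |G| = 36, but the maximum element order in G is 18 < 36. So G is not cyclic and no single element generates it: the count is 0.

Answer: 0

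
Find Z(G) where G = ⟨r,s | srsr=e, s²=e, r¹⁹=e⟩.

An element z ∈ Z(G) iff z commutes with every generator.
For example e is central: e·r = r = r·e; e·s = s = s·e.
Whereas r ∉ Z(G) since r·s = rs ≠ r¹⁸s = s·r.
Checking each of the 38 elements this way gives Z(G) = {e}, of order 1.

Answer: {e}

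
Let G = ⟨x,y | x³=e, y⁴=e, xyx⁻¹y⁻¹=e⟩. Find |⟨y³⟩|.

|⟨y³⟩| equals the order of y³. Compute successive powers until reaching e:
  (y³)¹ = y³, (y³)² = y², (y³)³ = y, (y³)⁴ = e.
The smallest positive k with (y³)ᵏ = e is 4, so |⟨y³⟩| = 4.

Answer: 4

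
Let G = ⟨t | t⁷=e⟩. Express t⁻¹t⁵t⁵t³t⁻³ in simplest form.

Multiply left to right, reducing at each step:
  (t⁶) · t⁵ = t⁴
  (t⁴) · t⁵ = t²
  (t²) · t³ = t⁵
  (t⁵) · t⁻³ = t²

Answer: t²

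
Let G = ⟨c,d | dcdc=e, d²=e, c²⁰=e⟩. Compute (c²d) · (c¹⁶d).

Compute (c²d) · (c¹⁶d) by multiplying left to right and reducing via the relations at each step:
  (c²d) · c¹⁶ = c⁶d
  (c⁶d) · d = c⁶

Answer: c⁶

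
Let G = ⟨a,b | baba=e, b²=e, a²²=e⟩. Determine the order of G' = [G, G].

G' = [G, G] is generated by all commutators. The generator-pair commutators are: [a, b] = a².
The subgroup they normally generate is {e, a², a⁴, a⁶, a⁸, a¹⁰, a¹², a¹⁴, a¹⁶, a¹⁸, a²⁰}, of order 11.
Check: |G/G'| = 44/11 = 4 is the order of the abelianisation.

Answer: 11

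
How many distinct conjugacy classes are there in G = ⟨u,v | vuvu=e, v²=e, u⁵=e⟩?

The conjugacy classes (representative and size) are:
  [e] (size 1), [u] (size 2), [u²] (size 2), [v] (size 5).
Class equation: 1 + 2 + 2 + 5 = 10 = |G|. So G has 4 conjugacy classes.

Answer: 4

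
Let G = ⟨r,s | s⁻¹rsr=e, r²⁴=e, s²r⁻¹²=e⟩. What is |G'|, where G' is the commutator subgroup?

G' = [G, G] is generated by all commutators. The generator-pair commutators are: [r, s] = r².
The subgroup they normally generate is {e, r², r⁴, r⁶, r⁸, r¹⁰, r¹², r¹⁴, r¹⁶, r¹⁸, r²⁰, r²²}, of order 12.
Check: |G/G'| = 48/12 = 4 is the order of the abelianisation.

Answer: 12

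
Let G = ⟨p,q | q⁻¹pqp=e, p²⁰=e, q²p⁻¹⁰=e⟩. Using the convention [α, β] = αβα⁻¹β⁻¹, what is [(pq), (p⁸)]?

[(pq), (p⁸)] = (pq)·(p⁸)·(pq)⁻¹·(p⁸)⁻¹.
  (pq) · (p⁸) = p³q⁻¹
  (p³q⁻¹) · (pq⁻¹) = p¹²
  (p¹²) · (p¹²) = p⁴

Answer: p⁴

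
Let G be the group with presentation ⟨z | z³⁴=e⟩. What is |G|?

G is generated by a single element, so G is cyclic. The relator gives z³⁴ = e and no smaller power is forced to be e, so the 34 powers {e, z, z², z³, z⁴, z⁵, z⁶, z⁷, z⁸, z⁹, z²², z²³, z²¹, z²⁰, z²⁴, z²⁵, z²⁶, z²⁷, z²⁸, z²⁹, z³², z³³, z³¹, z³⁰, z¹², z¹³, z¹¹, z¹⁰, z¹⁴, z¹⁵, z¹⁶, z¹⁷, z¹⁸, z¹⁹} are distinct. Hence |G| = 34.

Answer: 34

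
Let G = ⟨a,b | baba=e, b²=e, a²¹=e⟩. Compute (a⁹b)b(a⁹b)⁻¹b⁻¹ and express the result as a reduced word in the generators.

[(a⁹b), b] = (a⁹b)·b·(a⁹b)⁻¹·b⁻¹.
  (a⁹b) · b = a⁹
  (a⁹) · (a⁹b) = a¹⁸b
  (a¹⁸b) · b = a¹⁸

Answer: a¹⁸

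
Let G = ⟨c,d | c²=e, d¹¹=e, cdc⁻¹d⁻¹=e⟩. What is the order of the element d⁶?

Compute successive powers until reaching e:
  (d⁶)¹ = d⁶, (d⁶)² = d, (d⁶)³ = d⁷, (d⁶)⁴ = d², (d⁶)⁵ = d⁸, (d⁶)⁶ = d³, (d⁶)⁷ = d⁹, (d⁶)⁸ = d⁴, (d⁶)⁹ = d¹⁰, (d⁶)¹⁰ = d⁵, (d⁶)¹¹ = e.
The smallest positive k with (d⁶)ᵏ = e is 11.

Answer: 11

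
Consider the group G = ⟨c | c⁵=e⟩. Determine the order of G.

G is generated by a single element, so G is cyclic. The relator gives c⁵ = e and no smaller power is forced to be e, so the 5 powers {c, e, c², c³, c⁴} are distinct. Hence |G| = 5.

Answer: 5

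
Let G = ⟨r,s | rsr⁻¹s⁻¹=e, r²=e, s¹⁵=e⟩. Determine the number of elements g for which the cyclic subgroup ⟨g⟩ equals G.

G is cyclic of order 30. An element generates G iff its order is 30, and a cyclic group of order 30 has exactly φ(30) = 8 such elements.

Answer: 8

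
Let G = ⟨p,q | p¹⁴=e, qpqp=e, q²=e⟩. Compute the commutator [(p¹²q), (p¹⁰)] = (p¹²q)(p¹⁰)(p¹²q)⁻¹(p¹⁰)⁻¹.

[(p¹²q), (p¹⁰)] = (p¹²q)·(p¹⁰)·(p¹²q)⁻¹·(p¹⁰)⁻¹.
  (p¹²q) · (p¹⁰) = p²q
  (p²q) · (p¹²q) = p⁴
  (p⁴) · (p⁴) = p⁸

Answer: p⁸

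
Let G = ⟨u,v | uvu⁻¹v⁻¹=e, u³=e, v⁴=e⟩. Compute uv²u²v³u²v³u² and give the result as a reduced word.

Multiply left to right, reducing at each step:
  u · v² = uv²
  (uv²) · u² = v²
  (v²) · v³ = v
  v · u² = u²v
  (u²v) · v³ = u²
  (u²) · u² = u

Answer: u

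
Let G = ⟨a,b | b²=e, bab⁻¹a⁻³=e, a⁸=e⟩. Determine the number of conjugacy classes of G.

The conjugacy classes (representative and size) are:
  [e] (size 1), [a³] (size 2), [a²] (size 2), [a⁴] (size 1), [a⁵] (size 2), [a⁴b] (size 4), [ab] (size 4).
Class equation: 1 + 2 + 2 + 1 + 2 + 4 + 4 = 16 = |G|. So G has 7 conjugacy classes.

Answer: 7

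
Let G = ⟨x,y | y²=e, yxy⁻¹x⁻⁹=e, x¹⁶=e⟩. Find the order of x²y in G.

Compute successive powers until reaching e:
  (x²y)¹ = x²y, (x²y)² = x⁴, (x²y)³ = x⁶y, (x²y)⁴ = x⁸, (x²y)⁵ = x¹⁰y, (x²y)⁶ = x¹², (x²y)⁷ = x¹⁴y, (x²y)⁸ = e.
The smallest positive k with (x²y)ᵏ = e is 8.

Answer: 8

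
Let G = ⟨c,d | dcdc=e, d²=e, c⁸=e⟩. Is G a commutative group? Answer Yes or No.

c·d = cd but d·c = c⁷d, so c·d ≠ d·c and G is not abelian.

Answer: No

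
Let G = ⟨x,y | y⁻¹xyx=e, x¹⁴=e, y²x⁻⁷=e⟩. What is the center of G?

An element z ∈ Z(G) iff z commutes with every generator.
For example x⁷ is central: (x⁷)·x = x⁸ = x·(x⁷); (x⁷)·y = y⁻¹ = y·(x⁷).
Whereas x ∉ Z(G) since x·y = xy ≠ x⁶y⁻¹ = y·x.
Checking each of the 28 elements this way gives Z(G) = {e, x⁷}, of order 2.

Answer: {e, x⁷}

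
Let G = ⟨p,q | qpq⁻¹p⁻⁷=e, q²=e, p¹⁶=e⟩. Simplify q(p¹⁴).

Compute q · (p¹⁴) by multiplying left to right and reducing via the relations at each step:
  q · p¹⁴ = p²q

Answer: p²q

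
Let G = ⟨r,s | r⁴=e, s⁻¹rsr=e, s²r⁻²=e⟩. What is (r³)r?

Compute (r³) · r by multiplying left to right and reducing via the relations at each step:
  (r³) · r = e

Answer: e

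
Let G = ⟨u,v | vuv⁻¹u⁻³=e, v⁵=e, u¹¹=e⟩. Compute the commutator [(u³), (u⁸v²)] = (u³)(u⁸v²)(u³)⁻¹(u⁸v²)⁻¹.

[(u³), (u⁸v²)] = (u³)·(u⁸v²)·(u³)⁻¹·(u⁸v²)⁻¹.
  (u³) · (u⁸v²) = v²
  (v²) · (u⁸) = u⁶v²
  (u⁶v²) · (u⁴v³) = u⁹

Answer: u⁹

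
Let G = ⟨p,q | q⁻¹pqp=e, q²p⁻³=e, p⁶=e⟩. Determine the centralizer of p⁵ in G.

⟨p⁵⟩ ⊆ C_G(p⁵) since powers of p⁵ commute with p⁵; so |C_G(p⁵)| ≥ |⟨p⁵⟩| = 6.
By orbit–stabilizer, |C_G(p⁵)| = |G| / |conj. class of p⁵| = 12 / 2 = 6.
The 6 elements commuting with p⁵ are {e, p, p², p³, p⁴, p⁵}.

Answer: {e, p, p², p³, p⁴, p⁵}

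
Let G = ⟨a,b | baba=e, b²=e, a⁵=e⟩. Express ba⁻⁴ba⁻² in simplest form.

Multiply left to right, reducing at each step:
  b · a⁻⁴ = a⁴b
  (a⁴b) · b = a⁴
  (a⁴) · a⁻² = a²

Answer: a²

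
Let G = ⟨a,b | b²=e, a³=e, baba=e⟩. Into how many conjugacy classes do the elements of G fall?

The conjugacy classes (representative and size) are:
  [e] (size 1), [a] (size 2), [ab] (size 3).
Class equation: 1 + 2 + 3 = 6 = |G|. So G has 3 conjugacy classes.

Answer: 3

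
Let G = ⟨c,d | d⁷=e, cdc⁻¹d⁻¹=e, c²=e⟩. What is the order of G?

Enumerate words in the generators, reducing via the relations: the distinct elements are
  {c, d, e, cd, d², d³, d⁴, d⁵, d⁶, cd², cd³, cd⁴, cd⁵, cd⁶}.
No further products give new elements, so |G| = 14.

Answer: 14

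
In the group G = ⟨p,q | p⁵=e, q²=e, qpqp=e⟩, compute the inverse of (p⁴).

The order of (p⁴) is 5 (smallest k with (p⁴)ᵏ = e), so (p⁴)⁻¹ = (p⁴)⁴ = p.
Check: (p⁴) · p → (p⁴) · p = e, giving e as required.

Answer: p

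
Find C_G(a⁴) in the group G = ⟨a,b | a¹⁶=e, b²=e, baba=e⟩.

⟨a⁴⟩ ⊆ C_G(a⁴) since powers of a⁴ commute with a⁴; so |C_G(a⁴)| ≥ |⟨a⁴⟩| = 4.
By orbit–stabilizer, |C_G(a⁴)| = |G| / |conj. class of a⁴| = 32 / 2 = 16.
The 16 elements commuting with a⁴ are {e, a, a², a³, a⁴, a⁵, a⁶, a⁷, a⁸, a⁹, a¹⁰, a¹¹, a¹², a¹³, a¹⁴, a¹⁵}.

Answer: {e, a, a², a³, a⁴, a⁵, a⁶, a⁷, a⁸, a⁹, a¹⁰, a¹¹, a¹², a¹³, a¹⁴, a¹⁵}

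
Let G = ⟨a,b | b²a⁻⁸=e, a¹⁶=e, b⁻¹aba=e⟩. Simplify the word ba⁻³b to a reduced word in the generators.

Multiply left to right, reducing at each step:
  b · a⁻³ = a³b
  (a³b) · b = a¹¹

Answer: a¹¹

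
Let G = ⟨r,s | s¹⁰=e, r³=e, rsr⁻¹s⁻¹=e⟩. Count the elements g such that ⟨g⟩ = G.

G is cyclic of order 30. An element generates G iff its order is 30, and a cyclic group of order 30 has exactly φ(30) = 8 such elements.

Answer: 8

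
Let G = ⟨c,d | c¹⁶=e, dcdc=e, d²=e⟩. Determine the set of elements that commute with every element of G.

An element z ∈ Z(G) iff z commutes with every generator.
For example c⁸ is central: (c⁸)·c = c⁹ = c·(c⁸); (c⁸)·d = c⁸d = d·(c⁸).
Whereas c ∉ Z(G) since c·d = cd ≠ c¹⁵d = d·c.
Checking each of the 32 elements this way gives Z(G) = {e, c⁸}, of order 2.

Answer: {e, c⁸}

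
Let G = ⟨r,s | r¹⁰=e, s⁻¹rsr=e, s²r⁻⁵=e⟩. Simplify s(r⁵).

Compute s · (r⁵) by multiplying left to right and reducing via the relations at each step:
  s · r⁵ = s⁻¹

Answer: s⁻¹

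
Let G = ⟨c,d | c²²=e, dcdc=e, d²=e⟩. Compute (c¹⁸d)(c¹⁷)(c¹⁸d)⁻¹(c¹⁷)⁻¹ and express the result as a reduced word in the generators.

[(c¹⁸d), (c¹⁷)] = (c¹⁸d)·(c¹⁷)·(c¹⁸d)⁻¹·(c¹⁷)⁻¹.
  (c¹⁸d) · (c¹⁷) = cd
  (cd) · (c¹⁸d) = c⁵
  (c⁵) · (c⁵) = c¹⁰

Answer: c¹⁰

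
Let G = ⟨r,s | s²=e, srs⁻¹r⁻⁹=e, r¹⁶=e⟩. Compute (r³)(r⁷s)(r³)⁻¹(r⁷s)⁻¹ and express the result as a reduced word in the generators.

[(r³), (r⁷s)] = (r³)·(r⁷s)·(r³)⁻¹·(r⁷s)⁻¹.
  (r³) · (r⁷s) = r¹⁰s
  (r¹⁰s) · (r¹³) = r¹⁵s
  (r¹⁵s) · (rs) = r⁸

Answer: r⁸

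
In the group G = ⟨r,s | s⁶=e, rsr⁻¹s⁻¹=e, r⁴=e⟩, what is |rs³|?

Compute successive powers until reaching e:
  (rs³)¹ = rs³, (rs³)² = r², (rs³)³ = r³s³, (rs³)⁴ = e.
The smallest positive k with (rs³)ᵏ = e is 4.

Answer: 4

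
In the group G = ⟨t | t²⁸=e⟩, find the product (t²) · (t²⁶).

Compute (t²) · (t²⁶) by multiplying left to right and reducing via the relations at each step:
  (t²) · t²⁶ = e

Answer: e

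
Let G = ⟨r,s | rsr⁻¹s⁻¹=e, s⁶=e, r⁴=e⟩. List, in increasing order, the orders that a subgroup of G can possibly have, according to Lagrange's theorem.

|G| = 24 = 2³ · 3. By Lagrange's theorem the order of any subgroup divides 24; the divisors of 24 are 1, 2, 3, 4, 6, 8, 12, 24.

Answer: 1, 2, 3, 4, 6, 8, 12, 24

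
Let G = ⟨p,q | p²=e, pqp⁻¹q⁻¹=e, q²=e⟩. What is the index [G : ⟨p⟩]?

First find ord(p) by computing successive powers:
  p¹ = p, p² = e.
So |⟨p⟩| = ord(p) = 2. With |G| = 4, by Lagrange [G : ⟨p⟩] = 4/2 = 2.

Answer: 2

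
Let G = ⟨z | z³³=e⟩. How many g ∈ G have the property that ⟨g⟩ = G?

G is cyclic of order 33. An element generates G iff its order is 33, and a cyclic group of order 33 has exactly φ(33) = 20 such elements.

Answer: 20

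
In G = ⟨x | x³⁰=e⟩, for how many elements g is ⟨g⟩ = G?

G is cyclic of order 30. An element generates G iff its order is 30, and a cyclic group of order 30 has exactly φ(30) = 8 such elements.

Answer: 8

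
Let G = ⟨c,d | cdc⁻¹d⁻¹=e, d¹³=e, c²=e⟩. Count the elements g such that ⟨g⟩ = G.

G is cyclic of order 26. An element generates G iff its order is 26, and a cyclic group of order 26 has exactly φ(26) = 12 such elements.

Answer: 12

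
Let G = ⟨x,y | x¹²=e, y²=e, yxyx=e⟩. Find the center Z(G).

An element z ∈ Z(G) iff z commutes with every generator.
For example x⁶ is central: (x⁶)·x = x⁷ = x·(x⁶); (x⁶)·y = x⁶y = y·(x⁶).
Whereas x ∉ Z(G) since x·y = xy ≠ x¹¹y = y·x.
Checking each of the 24 elements this way gives Z(G) = {e, x⁶}, of order 2.

Answer: {e, x⁶}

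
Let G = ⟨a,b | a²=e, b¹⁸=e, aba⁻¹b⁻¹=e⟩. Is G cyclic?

|G| = 36, but the maximum element order in G is 18 < 36. No single element generates all of G, so G is not cyclic.

Answer: No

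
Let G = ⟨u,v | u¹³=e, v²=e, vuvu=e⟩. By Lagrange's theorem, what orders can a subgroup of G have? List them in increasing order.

|G| = 26 = 2 · 13. By Lagrange's theorem the order of any subgroup divides 26; the divisors of 26 are 1, 2, 13, 26.

Answer: 1, 2, 13, 26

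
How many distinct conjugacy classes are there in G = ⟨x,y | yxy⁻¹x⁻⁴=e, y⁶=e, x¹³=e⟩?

The conjugacy classes (representative and size) are:
  [e] (size 1), [x⁴] (size 6), [x¹¹] (size 6), [x⁷y] (size 13), [x⁸y²] (size 13), [x¹²y³] (size 13), [x⁵y⁴] (size 13), [x¹¹y⁵] (size 13).
Class equation: 1 + 6 + 6 + 13 + 13 + 13 + 13 + 13 = 78 = |G|. So G has 8 conjugacy classes.

Answer: 8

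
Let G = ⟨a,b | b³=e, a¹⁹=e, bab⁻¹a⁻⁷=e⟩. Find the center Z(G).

An element z ∈ Z(G) iff z commutes with every generator.
For example e is central: e·a = a = a·e; e·b = b = b·e.
Whereas a ∉ Z(G) since a·b = ab ≠ a⁷b = b·a.
Checking each of the 57 elements this way gives Z(G) = {e}, of order 1.

Answer: {e}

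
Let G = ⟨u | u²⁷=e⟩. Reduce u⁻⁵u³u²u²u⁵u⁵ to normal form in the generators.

Multiply left to right, reducing at each step:
  (u²²) · u³ = u²⁵
  (u²⁵) · u² = e
  e · u² = u²
  (u²) · u⁵ = u⁷
  (u⁷) · u⁵ = u¹²

Answer: u¹²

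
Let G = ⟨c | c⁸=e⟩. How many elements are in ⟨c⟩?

|⟨c⟩| equals the order of c. Compute successive powers until reaching e:
  c¹ = c, c² = c², c³ = c³, c⁴ = c⁴, c⁵ = c⁵, c⁶ = c⁶, c⁷ = c⁷, c⁸ = e.
The smallest positive k with cᵏ = e is 8, so |⟨c⟩| = 8.

Answer: 8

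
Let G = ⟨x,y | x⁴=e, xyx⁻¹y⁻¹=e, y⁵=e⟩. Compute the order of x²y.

Compute successive powers until reaching e:
  (x²y)¹ = x²y, (x²y)² = y², (x²y)³ = x²y³, (x²y)⁴ = y⁴, (x²y)⁵ = x², (x²y)⁶ = y, (x²y)⁷ = x²y², (x²y)⁸ = y³, (x²y)⁹ = x²y⁴, (x²y)¹⁰ = e.
The smallest positive k with (x²y)ᵏ = e is 10.

Answer: 10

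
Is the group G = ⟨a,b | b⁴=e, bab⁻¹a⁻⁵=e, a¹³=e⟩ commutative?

a·b = ab but b·a = a⁵b, so a·b ≠ b·a and G is not abelian.

Answer: No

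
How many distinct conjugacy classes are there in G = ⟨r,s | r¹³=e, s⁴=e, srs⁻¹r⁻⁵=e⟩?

The conjugacy classes (representative and size) are:
  [e] (size 1), [r] (size 4), [r²] (size 4), [r⁹] (size 4), [r¹²s] (size 13), [r⁴s²] (size 13), [r¹²s³] (size 13).
Class equation: 1 + 4 + 4 + 4 + 13 + 13 + 13 = 52 = |G|. So G has 7 conjugacy classes.

Answer: 7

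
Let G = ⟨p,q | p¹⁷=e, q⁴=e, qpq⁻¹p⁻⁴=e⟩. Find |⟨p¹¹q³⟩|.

|⟨p¹¹q³⟩| equals the order of p¹¹q³. Compute successive powers until reaching e:
  (p¹¹q³)¹ = p¹¹q³, (p¹¹q³)² = pq², (p¹¹q³)³ = p⁷q, (p¹¹q³)⁴ = e.
The smallest positive k with (p¹¹q³)ᵏ = e is 4, so |⟨p¹¹q³⟩| = 4.

Answer: 4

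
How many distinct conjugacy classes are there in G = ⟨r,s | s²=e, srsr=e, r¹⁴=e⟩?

The conjugacy classes (representative and size) are:
  [e] (size 1), [r¹³] (size 2), [r²] (size 2), [r³] (size 2), [r¹⁰] (size 2), [r⁵] (size 2), [r⁸] (size 2), [r⁷] (size 1), [r⁶s] (size 7), [r⁹s] (size 7).
Class equation: 1 + 2 + 2 + 2 + 2 + 2 + 2 + 1 + 7 + 7 = 28 = |G|. So G has 10 conjugacy classes.

Answer: 10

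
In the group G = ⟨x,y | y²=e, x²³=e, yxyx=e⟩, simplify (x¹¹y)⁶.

Compute successive powers of (x¹¹y), reducing at each step:
  (x¹¹y)²: (x¹¹y) · x¹¹ = y;   y · y = e
  (x¹¹y)³: e · x¹¹ = x¹¹;   (x¹¹) · y = x¹¹y
  (x¹¹y)⁴: (x¹¹y) · x¹¹ = y;   y · y = e
  (x¹¹y)⁵: e · x¹¹ = x¹¹;   (x¹¹) · y = x¹¹y
  (x¹¹y)⁶: (x¹¹y) · x¹¹ = y;   y · y = e

Answer: e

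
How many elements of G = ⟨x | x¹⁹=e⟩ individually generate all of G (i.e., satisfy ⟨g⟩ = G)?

G is cyclic of order 19. An element generates G iff its order is 19, and a cyclic group of order 19 has exactly φ(19) = 18 such elements.

Answer: 18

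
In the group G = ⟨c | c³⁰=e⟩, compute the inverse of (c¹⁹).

The order of (c¹⁹) is 30 (smallest k with (c¹⁹)ᵏ = e), so (c¹⁹)⁻¹ = (c¹⁹)²⁹ = c¹¹.
Check: (c¹⁹) · (c¹¹) → (c¹⁹) · c¹¹ = e, giving e as required.

Answer: c¹¹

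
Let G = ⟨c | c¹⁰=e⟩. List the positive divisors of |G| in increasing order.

|G| = 10 = 2 · 5. By Lagrange's theorem the order of any subgroup divides 10; the divisors of 10 are 1, 2, 5, 10.

Answer: 1, 2, 5, 10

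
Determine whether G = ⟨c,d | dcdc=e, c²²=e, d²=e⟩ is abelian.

c·d = cd but d·c = c²¹d, so c·d ≠ d·c and G is not abelian.

Answer: No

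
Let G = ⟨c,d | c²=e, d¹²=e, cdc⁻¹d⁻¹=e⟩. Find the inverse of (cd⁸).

The order of (cd⁸) is 6 (smallest k with (cd⁸)ᵏ = e), so (cd⁸)⁻¹ = (cd⁸)⁵ = cd⁴.
Check: (cd⁸) · (cd⁴) → (cd⁸) · c = d⁸;   (d⁸) · d⁴ = e, giving e as required.

Answer: cd⁴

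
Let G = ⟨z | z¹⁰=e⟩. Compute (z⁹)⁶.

Compute successive powers of (z⁹), reducing at each step:
  (z⁹)²: (z⁹) · z⁹ = z⁸
  (z⁹)³: (z⁸) · z⁹ = z⁷
  (z⁹)⁴: (z⁷) · z⁹ = z⁶
  (z⁹)⁵: (z⁶) · z⁹ = z⁵
  (z⁹)⁶: (z⁵) · z⁹ = z⁴

Answer: z⁴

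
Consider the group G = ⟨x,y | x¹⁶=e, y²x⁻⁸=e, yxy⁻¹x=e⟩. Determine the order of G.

Enumerate words in the generators, reducing via the relations: the distinct elements are
  {e, x, y, xy, x², x³, x⁴, x⁵, x⁶, x⁷, x⁸, x⁹, x²y, x³y, x¹², x¹³, x¹¹, x¹⁰, x¹⁴, x¹⁵, x⁴y, x⁵y, x⁶y, x⁷y, y⁻¹, xy⁻¹, x²y⁻¹, x³y⁻¹, x⁴y⁻¹, x⁵y⁻¹, x⁶y⁻¹, x⁷y⁻¹}.
No further products give new elements, so |G| = 32.

Answer: 32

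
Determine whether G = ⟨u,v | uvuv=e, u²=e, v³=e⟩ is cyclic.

Every cyclic group is abelian. But u·v = uv while v·u = uv², so u·v ≠ v·u and G is not abelian. Hence G is not cyclic.

Answer: No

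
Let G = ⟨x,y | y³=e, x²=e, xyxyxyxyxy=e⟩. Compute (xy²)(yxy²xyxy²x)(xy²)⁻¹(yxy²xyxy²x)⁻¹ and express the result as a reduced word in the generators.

[(xy²), (yxy²xyxy²x)] = (xy²)·(yxy²xyxy²x)·(xy²)⁻¹·(yxy²xyxy²x)⁻¹.
  (xy²) · (yxy²xyxy²x) = y²xyxy²x
  (y²xyxy²x) · (yx) = y²xyxy²xyx
  (y²xyxy²xyx) · (xyxy²xyxy²) = xyx

Answer: xyx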